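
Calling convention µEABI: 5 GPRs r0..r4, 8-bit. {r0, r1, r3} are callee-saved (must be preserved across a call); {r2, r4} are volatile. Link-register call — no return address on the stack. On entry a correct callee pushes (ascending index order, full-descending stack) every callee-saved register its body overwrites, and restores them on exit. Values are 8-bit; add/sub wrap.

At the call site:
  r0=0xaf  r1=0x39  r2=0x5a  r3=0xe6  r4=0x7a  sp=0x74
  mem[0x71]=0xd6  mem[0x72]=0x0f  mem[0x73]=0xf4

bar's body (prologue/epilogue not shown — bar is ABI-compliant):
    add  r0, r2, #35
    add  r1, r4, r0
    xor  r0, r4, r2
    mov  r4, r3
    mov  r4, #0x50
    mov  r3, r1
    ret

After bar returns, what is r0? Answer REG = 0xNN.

prologue: push r0 -> mem[0x73]=0xaf, sp=0x73
prologue: push r1 -> mem[0x72]=0x39, sp=0x72
prologue: push r3 -> mem[0x71]=0xe6, sp=0x71
body[0] add  r0, r2, #35 -> r0=0x7d
body[1] add  r1, r4, r0 -> r1=0xf7
body[2] xor  r0, r4, r2 -> r0=0x20
body[3] mov  r4, r3 -> r4=0xe6
body[4] mov  r4, #0x50 -> r4=0x50
body[5] mov  r3, r1 -> r3=0xf7
epilogue: pop r3=0xe6, sp=0x72
epilogue: pop r1=0x39, sp=0x73
epilogue: pop r0=0xaf, sp=0x74
r0 is callee-saved -> restored

REG = 0xaf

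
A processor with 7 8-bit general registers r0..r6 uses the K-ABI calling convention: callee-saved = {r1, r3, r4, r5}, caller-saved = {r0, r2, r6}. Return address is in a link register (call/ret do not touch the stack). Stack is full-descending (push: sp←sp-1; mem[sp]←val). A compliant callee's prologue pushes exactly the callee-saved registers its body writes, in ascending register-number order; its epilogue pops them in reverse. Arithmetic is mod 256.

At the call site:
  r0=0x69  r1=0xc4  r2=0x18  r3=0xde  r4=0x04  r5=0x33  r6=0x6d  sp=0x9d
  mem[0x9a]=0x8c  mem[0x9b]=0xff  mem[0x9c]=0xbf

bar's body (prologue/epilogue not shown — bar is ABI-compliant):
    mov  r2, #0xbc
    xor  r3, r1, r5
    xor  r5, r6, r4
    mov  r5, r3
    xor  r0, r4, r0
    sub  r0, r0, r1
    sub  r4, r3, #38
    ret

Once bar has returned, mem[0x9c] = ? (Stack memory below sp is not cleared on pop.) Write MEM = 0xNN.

MEM = 0xde

prologue: push r3 → mem[0x9c]=0xde, sp=0x9c
prologue: push r4 → mem[0x9b]=0x04, sp=0x9b
prologue: push r5 → mem[0x9a]=0x33, sp=0x9a
body[0] mov  r2, #0xbc → r2=0xbc
body[1] xor  r3, r1, r5 → r3=0xf7
body[2] xor  r5, r6, r4 → r5=0x69
body[3] mov  r5, r3 → r5=0xf7
body[4] xor  r0, r4, r0 → r0=0x6d
body[5] sub  r0, r0, r1 → r0=0xa9
body[6] sub  r4, r3, #38 → r4=0xd1
epilogue: pop r5=0x33, sp=0x9b
epilogue: pop r4=0x04, sp=0x9c
epilogue: pop r3=0xde, sp=0x9d
prologue pushed ['r3', 'r4', 'r5'] at ['0x9c', '0x9b', '0x9a']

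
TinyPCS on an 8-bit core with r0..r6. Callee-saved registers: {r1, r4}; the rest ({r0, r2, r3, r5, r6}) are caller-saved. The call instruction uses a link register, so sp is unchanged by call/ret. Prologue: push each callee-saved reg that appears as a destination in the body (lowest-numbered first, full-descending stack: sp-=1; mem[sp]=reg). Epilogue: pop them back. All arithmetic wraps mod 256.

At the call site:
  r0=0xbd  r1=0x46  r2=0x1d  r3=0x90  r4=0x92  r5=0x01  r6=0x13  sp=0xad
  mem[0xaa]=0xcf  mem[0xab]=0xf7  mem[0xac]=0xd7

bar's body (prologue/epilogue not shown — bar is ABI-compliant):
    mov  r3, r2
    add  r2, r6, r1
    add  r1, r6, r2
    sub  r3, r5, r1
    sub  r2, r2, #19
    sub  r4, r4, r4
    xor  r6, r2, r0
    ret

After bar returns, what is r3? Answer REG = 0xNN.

REG = 0x95

prologue: push r1 -> mem[0xac]=0x46, sp=0xac
prologue: push r4 -> mem[0xab]=0x92, sp=0xab
body[0] mov  r3, r2 -> r3=0x1d
body[1] add  r2, r6, r1 -> r2=0x59
body[2] add  r1, r6, r2 -> r1=0x6c
body[3] sub  r3, r5, r1 -> r3=0x95
body[4] sub  r2, r2, #19 -> r2=0x46
body[5] sub  r4, r4, r4 -> r4=0x00
body[6] xor  r6, r2, r0 -> r6=0xfb
epilogue: pop r4=0x92, sp=0xac
epilogue: pop r1=0x46, sp=0xad
r3 is caller-saved -> body value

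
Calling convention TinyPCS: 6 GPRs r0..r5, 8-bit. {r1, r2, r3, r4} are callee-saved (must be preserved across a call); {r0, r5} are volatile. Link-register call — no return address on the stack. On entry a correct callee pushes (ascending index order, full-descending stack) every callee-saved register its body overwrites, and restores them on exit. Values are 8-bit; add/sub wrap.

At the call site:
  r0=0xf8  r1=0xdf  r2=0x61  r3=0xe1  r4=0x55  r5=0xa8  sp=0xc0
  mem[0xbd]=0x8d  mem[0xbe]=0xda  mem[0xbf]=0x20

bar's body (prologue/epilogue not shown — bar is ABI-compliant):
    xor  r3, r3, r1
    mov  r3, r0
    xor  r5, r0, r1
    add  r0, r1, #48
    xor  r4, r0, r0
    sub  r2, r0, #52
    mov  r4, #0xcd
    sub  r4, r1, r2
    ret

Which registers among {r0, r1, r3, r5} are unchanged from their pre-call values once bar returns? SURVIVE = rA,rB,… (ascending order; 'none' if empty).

prologue: push r2 → mem[0xbf]=0x61, sp=0xbf
prologue: push r3 → mem[0xbe]=0xe1, sp=0xbe
prologue: push r4 → mem[0xbd]=0x55, sp=0xbd
body[0] xor  r3, r3, r1 → r3=0x3e
body[1] mov  r3, r0 → r3=0xf8
body[2] xor  r5, r0, r1 → r5=0x27
body[3] add  r0, r1, #48 → r0=0x0f
body[4] xor  r4, r0, r0 → r4=0x00
body[5] sub  r2, r0, #52 → r2=0xdb
body[6] mov  r4, #0xcd → r4=0xcd
body[7] sub  r4, r1, r2 → r4=0x04
epilogue: pop r4=0x55, sp=0xbe
epilogue: pop r3=0xe1, sp=0xbf
epilogue: pop r2=0x61, sp=0xc0
r0: caller-saved, written=True
r1: callee-saved, written=False
r3: callee-saved, written=True
r5: caller-saved, written=True

SURVIVE = r1,r3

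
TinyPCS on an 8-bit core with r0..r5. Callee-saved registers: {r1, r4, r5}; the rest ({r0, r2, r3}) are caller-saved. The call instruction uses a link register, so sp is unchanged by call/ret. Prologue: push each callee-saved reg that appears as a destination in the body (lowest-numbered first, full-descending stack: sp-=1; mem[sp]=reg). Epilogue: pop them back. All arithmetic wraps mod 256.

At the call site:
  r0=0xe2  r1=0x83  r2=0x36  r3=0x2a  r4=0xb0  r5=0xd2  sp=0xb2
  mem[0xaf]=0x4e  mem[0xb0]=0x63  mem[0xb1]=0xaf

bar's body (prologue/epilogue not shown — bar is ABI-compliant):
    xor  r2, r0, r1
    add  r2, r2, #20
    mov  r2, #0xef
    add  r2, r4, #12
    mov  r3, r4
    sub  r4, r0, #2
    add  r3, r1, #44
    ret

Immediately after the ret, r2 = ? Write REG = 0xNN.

REG = 0xbc

prologue: push r4 -> mem[0xb1]=0xb0, sp=0xb1
body[0] xor  r2, r0, r1 -> r2=0x61
body[1] add  r2, r2, #20 -> r2=0x75
body[2] mov  r2, #0xef -> r2=0xef
body[3] add  r2, r4, #12 -> r2=0xbc
body[4] mov  r3, r4 -> r3=0xb0
body[5] sub  r4, r0, #2 -> r4=0xe0
body[6] add  r3, r1, #44 -> r3=0xaf
epilogue: pop r4=0xb0, sp=0xb2
r2 is caller-saved -> body value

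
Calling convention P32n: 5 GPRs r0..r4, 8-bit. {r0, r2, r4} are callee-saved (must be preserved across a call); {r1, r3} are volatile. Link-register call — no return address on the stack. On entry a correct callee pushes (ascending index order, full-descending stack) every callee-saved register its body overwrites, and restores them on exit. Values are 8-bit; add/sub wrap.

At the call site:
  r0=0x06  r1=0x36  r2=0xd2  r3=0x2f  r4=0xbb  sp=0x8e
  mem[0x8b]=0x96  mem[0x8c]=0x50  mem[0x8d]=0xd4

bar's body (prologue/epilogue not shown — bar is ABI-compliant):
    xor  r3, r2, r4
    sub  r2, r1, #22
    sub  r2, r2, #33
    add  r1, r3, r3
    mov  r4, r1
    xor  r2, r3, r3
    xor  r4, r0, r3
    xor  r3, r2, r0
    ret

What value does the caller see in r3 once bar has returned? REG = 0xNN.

prologue: push r2 -> mem[0x8d]=0xd2, sp=0x8d
prologue: push r4 -> mem[0x8c]=0xbb, sp=0x8c
body[0] xor  r3, r2, r4 -> r3=0x69
body[1] sub  r2, r1, #22 -> r2=0x20
body[2] sub  r2, r2, #33 -> r2=0xff
body[3] add  r1, r3, r3 -> r1=0xd2
body[4] mov  r4, r1 -> r4=0xd2
body[5] xor  r2, r3, r3 -> r2=0x00
body[6] xor  r4, r0, r3 -> r4=0x6f
body[7] xor  r3, r2, r0 -> r3=0x06
epilogue: pop r4=0xbb, sp=0x8d
epilogue: pop r2=0xd2, sp=0x8e
r3 is caller-saved -> body value

REG = 0x06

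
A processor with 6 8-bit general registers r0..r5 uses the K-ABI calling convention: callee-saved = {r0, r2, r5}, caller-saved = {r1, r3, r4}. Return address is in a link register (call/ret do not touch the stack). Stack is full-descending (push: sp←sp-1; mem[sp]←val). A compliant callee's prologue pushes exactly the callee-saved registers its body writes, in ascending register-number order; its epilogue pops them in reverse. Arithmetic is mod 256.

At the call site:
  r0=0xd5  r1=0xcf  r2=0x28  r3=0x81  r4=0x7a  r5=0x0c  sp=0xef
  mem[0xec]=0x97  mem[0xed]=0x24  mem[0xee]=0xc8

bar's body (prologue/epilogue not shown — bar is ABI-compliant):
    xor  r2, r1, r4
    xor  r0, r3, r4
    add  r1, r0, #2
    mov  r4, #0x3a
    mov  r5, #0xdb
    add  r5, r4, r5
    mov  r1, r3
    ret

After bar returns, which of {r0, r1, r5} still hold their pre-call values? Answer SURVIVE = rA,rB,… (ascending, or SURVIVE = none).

SURVIVE = r0,r5

prologue: push r0 -> mem[0xee]=0xd5, sp=0xee
prologue: push r2 -> mem[0xed]=0x28, sp=0xed
prologue: push r5 -> mem[0xec]=0x0c, sp=0xec
body[0] xor  r2, r1, r4 -> r2=0xb5
body[1] xor  r0, r3, r4 -> r0=0xfb
body[2] add  r1, r0, #2 -> r1=0xfd
body[3] mov  r4, #0x3a -> r4=0x3a
body[4] mov  r5, #0xdb -> r5=0xdb
body[5] add  r5, r4, r5 -> r5=0x15
body[6] mov  r1, r3 -> r1=0x81
epilogue: pop r5=0x0c, sp=0xed
epilogue: pop r2=0x28, sp=0xee
epilogue: pop r0=0xd5, sp=0xef
r0: callee-saved, written=True
r1: caller-saved, written=True
r5: callee-saved, written=True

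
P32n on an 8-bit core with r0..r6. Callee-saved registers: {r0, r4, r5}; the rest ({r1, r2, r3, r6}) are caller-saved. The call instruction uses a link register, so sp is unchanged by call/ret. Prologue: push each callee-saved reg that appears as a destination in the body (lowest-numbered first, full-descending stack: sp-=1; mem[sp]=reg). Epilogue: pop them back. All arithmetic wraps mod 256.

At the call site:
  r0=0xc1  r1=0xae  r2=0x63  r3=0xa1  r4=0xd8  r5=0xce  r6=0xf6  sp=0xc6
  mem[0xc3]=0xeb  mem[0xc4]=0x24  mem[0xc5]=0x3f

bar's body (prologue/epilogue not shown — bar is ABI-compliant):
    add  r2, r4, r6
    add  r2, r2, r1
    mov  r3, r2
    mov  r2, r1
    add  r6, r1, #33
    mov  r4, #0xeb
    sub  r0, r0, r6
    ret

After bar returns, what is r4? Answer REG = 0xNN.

prologue: push r0 → mem[0xc5]=0xc1, sp=0xc5
prologue: push r4 → mem[0xc4]=0xd8, sp=0xc4
body[0] add  r2, r4, r6 → r2=0xce
body[1] add  r2, r2, r1 → r2=0x7c
body[2] mov  r3, r2 → r3=0x7c
body[3] mov  r2, r1 → r2=0xae
body[4] add  r6, r1, #33 → r6=0xcf
body[5] mov  r4, #0xeb → r4=0xeb
body[6] sub  r0, r0, r6 → r0=0xf2
epilogue: pop r4=0xd8, sp=0xc5
epilogue: pop r0=0xc1, sp=0xc6
r4 is callee-saved → restored

REG = 0xd8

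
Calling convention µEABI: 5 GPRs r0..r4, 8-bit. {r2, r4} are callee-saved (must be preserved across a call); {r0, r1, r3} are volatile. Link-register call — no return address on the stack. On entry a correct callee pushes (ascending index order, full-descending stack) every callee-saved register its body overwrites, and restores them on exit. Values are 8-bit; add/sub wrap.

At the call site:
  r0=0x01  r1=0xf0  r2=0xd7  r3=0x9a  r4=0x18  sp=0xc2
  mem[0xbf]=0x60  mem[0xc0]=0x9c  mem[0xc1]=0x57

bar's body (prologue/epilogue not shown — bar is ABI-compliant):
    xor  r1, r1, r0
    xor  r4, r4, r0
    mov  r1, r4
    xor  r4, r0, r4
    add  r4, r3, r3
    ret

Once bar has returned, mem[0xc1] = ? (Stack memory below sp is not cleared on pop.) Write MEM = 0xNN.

MEM = 0x18

prologue: push r4 -> mem[0xc1]=0x18, sp=0xc1
body[0] xor  r1, r1, r0 -> r1=0xf1
body[1] xor  r4, r4, r0 -> r4=0x19
body[2] mov  r1, r4 -> r1=0x19
body[3] xor  r4, r0, r4 -> r4=0x18
body[4] add  r4, r3, r3 -> r4=0x34
epilogue: pop r4=0x18, sp=0xc2
prologue pushed ['r4'] at ['0xc1']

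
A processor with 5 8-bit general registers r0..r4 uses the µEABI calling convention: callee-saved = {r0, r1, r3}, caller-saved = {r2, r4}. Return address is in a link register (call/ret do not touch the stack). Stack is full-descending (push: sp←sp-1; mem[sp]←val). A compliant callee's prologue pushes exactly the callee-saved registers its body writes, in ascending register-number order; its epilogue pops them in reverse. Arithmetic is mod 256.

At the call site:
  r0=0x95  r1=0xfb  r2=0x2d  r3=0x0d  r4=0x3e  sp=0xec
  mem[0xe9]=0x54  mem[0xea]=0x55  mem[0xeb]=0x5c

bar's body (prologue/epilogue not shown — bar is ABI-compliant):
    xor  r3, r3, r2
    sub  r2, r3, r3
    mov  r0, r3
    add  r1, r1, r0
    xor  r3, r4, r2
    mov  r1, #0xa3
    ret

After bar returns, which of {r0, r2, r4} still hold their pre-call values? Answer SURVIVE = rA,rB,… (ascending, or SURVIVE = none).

prologue: push r0 -> mem[0xeb]=0x95, sp=0xeb
prologue: push r1 -> mem[0xea]=0xfb, sp=0xea
prologue: push r3 -> mem[0xe9]=0x0d, sp=0xe9
body[0] xor  r3, r3, r2 -> r3=0x20
body[1] sub  r2, r3, r3 -> r2=0x00
body[2] mov  r0, r3 -> r0=0x20
body[3] add  r1, r1, r0 -> r1=0x1b
body[4] xor  r3, r4, r2 -> r3=0x3e
body[5] mov  r1, #0xa3 -> r1=0xa3
epilogue: pop r3=0x0d, sp=0xea
epilogue: pop r1=0xfb, sp=0xeb
epilogue: pop r0=0x95, sp=0xec
r0: callee-saved, written=True
r2: caller-saved, written=True
r4: caller-saved, written=False

SURVIVE = r0,r4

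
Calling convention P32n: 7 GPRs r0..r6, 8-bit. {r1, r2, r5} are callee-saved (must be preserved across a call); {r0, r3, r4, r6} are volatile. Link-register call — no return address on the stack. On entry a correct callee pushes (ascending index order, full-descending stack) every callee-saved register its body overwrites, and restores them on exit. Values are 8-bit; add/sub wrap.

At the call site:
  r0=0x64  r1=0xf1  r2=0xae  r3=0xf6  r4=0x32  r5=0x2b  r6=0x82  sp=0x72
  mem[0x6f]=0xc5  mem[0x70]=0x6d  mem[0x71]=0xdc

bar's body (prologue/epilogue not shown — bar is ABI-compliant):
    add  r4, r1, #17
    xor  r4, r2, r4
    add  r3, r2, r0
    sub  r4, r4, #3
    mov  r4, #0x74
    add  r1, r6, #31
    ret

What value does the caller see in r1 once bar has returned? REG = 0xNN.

REG = 0xf1

prologue: push r1 → mem[0x71]=0xf1, sp=0x71
body[0] add  r4, r1, #17 → r4=0x02
body[1] xor  r4, r2, r4 → r4=0xac
body[2] add  r3, r2, r0 → r3=0x12
body[3] sub  r4, r4, #3 → r4=0xa9
body[4] mov  r4, #0x74 → r4=0x74
body[5] add  r1, r6, #31 → r1=0xa1
epilogue: pop r1=0xf1, sp=0x72
r1 is callee-saved → restored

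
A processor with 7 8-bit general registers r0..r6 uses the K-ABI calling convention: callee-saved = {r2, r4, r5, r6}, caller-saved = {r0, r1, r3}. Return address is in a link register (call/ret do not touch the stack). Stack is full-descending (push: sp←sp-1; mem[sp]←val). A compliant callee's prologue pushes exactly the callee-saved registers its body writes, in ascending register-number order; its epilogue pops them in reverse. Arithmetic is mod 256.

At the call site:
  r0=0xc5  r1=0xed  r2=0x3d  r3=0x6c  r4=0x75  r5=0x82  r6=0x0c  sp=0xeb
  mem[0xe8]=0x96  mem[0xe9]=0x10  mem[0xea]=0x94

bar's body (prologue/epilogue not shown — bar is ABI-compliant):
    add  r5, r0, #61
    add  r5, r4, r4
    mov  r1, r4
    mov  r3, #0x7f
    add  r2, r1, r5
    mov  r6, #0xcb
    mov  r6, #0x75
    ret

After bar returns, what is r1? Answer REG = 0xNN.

REG = 0x75

prologue: push r2 → mem[0xea]=0x3d, sp=0xea
prologue: push r5 → mem[0xe9]=0x82, sp=0xe9
prologue: push r6 → mem[0xe8]=0x0c, sp=0xe8
body[0] add  r5, r0, #61 → r5=0x02
body[1] add  r5, r4, r4 → r5=0xea
body[2] mov  r1, r4 → r1=0x75
body[3] mov  r3, #0x7f → r3=0x7f
body[4] add  r2, r1, r5 → r2=0x5f
body[5] mov  r6, #0xcb → r6=0xcb
body[6] mov  r6, #0x75 → r6=0x75
epilogue: pop r6=0x0c, sp=0xe9
epilogue: pop r5=0x82, sp=0xea
epilogue: pop r2=0x3d, sp=0xeb
r1 is caller-saved → body value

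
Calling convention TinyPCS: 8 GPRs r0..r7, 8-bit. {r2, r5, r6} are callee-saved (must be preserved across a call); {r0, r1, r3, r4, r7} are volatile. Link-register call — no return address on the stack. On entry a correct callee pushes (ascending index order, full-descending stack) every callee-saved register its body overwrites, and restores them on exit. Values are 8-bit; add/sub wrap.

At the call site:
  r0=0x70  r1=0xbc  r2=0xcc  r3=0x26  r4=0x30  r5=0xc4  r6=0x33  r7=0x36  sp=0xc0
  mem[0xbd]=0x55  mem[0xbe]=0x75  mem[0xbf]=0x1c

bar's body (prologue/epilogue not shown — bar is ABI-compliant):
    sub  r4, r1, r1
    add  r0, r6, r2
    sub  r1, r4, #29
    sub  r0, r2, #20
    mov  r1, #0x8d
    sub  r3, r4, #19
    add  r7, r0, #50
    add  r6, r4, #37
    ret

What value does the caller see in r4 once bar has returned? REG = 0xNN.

prologue: push r6 → mem[0xbf]=0x33, sp=0xbf
body[0] sub  r4, r1, r1 → r4=0x00
body[1] add  r0, r6, r2 → r0=0xff
body[2] sub  r1, r4, #29 → r1=0xe3
body[3] sub  r0, r2, #20 → r0=0xb8
body[4] mov  r1, #0x8d → r1=0x8d
body[5] sub  r3, r4, #19 → r3=0xed
body[6] add  r7, r0, #50 → r7=0xea
body[7] add  r6, r4, #37 → r6=0x25
epilogue: pop r6=0x33, sp=0xc0
r4 is caller-saved → body value

REG = 0x00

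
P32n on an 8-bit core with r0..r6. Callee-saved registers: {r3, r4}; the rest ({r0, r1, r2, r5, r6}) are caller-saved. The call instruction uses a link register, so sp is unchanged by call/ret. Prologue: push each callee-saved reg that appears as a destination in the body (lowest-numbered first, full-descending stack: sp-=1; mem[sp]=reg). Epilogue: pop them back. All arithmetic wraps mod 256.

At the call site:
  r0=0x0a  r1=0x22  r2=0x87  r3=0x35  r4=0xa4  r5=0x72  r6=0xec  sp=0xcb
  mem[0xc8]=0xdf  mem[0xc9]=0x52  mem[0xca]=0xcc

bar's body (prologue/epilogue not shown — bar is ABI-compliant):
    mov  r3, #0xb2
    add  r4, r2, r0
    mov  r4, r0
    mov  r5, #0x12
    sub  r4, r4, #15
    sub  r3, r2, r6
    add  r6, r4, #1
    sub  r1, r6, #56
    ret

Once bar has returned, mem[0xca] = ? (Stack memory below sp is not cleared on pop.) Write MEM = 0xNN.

MEM = 0x35

prologue: push r3 → mem[0xca]=0x35, sp=0xca
prologue: push r4 → mem[0xc9]=0xa4, sp=0xc9
body[0] mov  r3, #0xb2 → r3=0xb2
body[1] add  r4, r2, r0 → r4=0x91
body[2] mov  r4, r0 → r4=0x0a
body[3] mov  r5, #0x12 → r5=0x12
body[4] sub  r4, r4, #15 → r4=0xfb
body[5] sub  r3, r2, r6 → r3=0x9b
body[6] add  r6, r4, #1 → r6=0xfc
body[7] sub  r1, r6, #56 → r1=0xc4
epilogue: pop r4=0xa4, sp=0xca
epilogue: pop r3=0x35, sp=0xcb
prologue pushed ['r3', 'r4'] at ['0xca', '0xc9']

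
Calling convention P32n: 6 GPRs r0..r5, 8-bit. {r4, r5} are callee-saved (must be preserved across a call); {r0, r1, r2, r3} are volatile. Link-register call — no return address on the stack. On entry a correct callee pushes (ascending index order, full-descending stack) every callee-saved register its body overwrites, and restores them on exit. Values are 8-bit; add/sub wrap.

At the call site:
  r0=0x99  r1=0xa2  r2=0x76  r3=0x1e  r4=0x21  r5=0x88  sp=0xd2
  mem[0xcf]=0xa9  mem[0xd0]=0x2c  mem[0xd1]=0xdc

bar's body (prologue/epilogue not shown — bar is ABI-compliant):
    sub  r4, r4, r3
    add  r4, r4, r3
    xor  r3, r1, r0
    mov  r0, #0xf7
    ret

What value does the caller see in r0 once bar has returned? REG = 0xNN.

REG = 0xf7

prologue: push r4 -> mem[0xd1]=0x21, sp=0xd1
body[0] sub  r4, r4, r3 -> r4=0x03
body[1] add  r4, r4, r3 -> r4=0x21
body[2] xor  r3, r1, r0 -> r3=0x3b
body[3] mov  r0, #0xf7 -> r0=0xf7
epilogue: pop r4=0x21, sp=0xd2
r0 is caller-saved -> body value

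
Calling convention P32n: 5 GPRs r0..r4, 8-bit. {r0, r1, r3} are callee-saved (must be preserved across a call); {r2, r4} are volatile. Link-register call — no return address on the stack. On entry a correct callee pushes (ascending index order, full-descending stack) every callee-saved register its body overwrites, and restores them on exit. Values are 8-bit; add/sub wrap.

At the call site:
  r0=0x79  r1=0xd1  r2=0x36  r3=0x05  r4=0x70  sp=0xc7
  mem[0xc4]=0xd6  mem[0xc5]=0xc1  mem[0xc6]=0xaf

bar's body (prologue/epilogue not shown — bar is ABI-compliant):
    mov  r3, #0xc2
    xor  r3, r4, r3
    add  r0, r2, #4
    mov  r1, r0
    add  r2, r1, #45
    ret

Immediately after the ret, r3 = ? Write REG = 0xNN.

prologue: push r0 → mem[0xc6]=0x79, sp=0xc6
prologue: push r1 → mem[0xc5]=0xd1, sp=0xc5
prologue: push r3 → mem[0xc4]=0x05, sp=0xc4
body[0] mov  r3, #0xc2 → r3=0xc2
body[1] xor  r3, r4, r3 → r3=0xb2
body[2] add  r0, r2, #4 → r0=0x3a
body[3] mov  r1, r0 → r1=0x3a
body[4] add  r2, r1, #45 → r2=0x67
epilogue: pop r3=0x05, sp=0xc5
epilogue: pop r1=0xd1, sp=0xc6
epilogue: pop r0=0x79, sp=0xc7
r3 is callee-saved → restored

REG = 0x05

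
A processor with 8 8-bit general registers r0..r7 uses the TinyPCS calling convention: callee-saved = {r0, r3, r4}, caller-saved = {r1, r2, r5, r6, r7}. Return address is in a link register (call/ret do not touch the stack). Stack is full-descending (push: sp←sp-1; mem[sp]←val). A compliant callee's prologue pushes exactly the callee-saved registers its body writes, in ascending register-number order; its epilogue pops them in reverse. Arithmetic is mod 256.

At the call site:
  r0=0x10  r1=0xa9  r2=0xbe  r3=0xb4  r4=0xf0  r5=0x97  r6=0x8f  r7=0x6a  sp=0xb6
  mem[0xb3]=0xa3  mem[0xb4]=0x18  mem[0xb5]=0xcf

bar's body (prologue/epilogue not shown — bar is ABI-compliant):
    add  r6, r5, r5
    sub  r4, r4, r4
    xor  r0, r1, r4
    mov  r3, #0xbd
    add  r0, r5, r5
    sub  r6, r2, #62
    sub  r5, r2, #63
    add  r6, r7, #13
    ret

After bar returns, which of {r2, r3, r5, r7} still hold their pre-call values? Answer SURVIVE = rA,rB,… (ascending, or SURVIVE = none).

prologue: push r0 -> mem[0xb5]=0x10, sp=0xb5
prologue: push r3 -> mem[0xb4]=0xb4, sp=0xb4
prologue: push r4 -> mem[0xb3]=0xf0, sp=0xb3
body[0] add  r6, r5, r5 -> r6=0x2e
body[1] sub  r4, r4, r4 -> r4=0x00
body[2] xor  r0, r1, r4 -> r0=0xa9
body[3] mov  r3, #0xbd -> r3=0xbd
body[4] add  r0, r5, r5 -> r0=0x2e
body[5] sub  r6, r2, #62 -> r6=0x80
body[6] sub  r5, r2, #63 -> r5=0x7f
body[7] add  r6, r7, #13 -> r6=0x77
epilogue: pop r4=0xf0, sp=0xb4
epilogue: pop r3=0xb4, sp=0xb5
epilogue: pop r0=0x10, sp=0xb6
r2: caller-saved, written=False
r3: callee-saved, written=True
r5: caller-saved, written=True
r7: caller-saved, written=False

SURVIVE = r2,r3,r7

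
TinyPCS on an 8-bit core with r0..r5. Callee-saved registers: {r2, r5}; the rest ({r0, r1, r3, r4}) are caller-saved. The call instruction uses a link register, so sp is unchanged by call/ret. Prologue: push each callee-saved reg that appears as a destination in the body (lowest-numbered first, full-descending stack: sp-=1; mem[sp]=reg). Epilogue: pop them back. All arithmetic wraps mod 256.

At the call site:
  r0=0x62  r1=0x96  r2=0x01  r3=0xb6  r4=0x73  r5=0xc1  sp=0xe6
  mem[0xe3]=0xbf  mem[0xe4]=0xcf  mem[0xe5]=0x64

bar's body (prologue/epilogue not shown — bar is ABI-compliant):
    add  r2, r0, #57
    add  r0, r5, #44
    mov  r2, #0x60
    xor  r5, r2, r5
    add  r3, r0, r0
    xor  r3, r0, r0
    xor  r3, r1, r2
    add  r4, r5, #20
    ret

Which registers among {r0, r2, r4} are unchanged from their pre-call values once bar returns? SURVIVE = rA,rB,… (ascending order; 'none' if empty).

prologue: push r2 -> mem[0xe5]=0x01, sp=0xe5
prologue: push r5 -> mem[0xe4]=0xc1, sp=0xe4
body[0] add  r2, r0, #57 -> r2=0x9b
body[1] add  r0, r5, #44 -> r0=0xed
body[2] mov  r2, #0x60 -> r2=0x60
body[3] xor  r5, r2, r5 -> r5=0xa1
body[4] add  r3, r0, r0 -> r3=0xda
body[5] xor  r3, r0, r0 -> r3=0x00
body[6] xor  r3, r1, r2 -> r3=0xf6
body[7] add  r4, r5, #20 -> r4=0xb5
epilogue: pop r5=0xc1, sp=0xe5
epilogue: pop r2=0x01, sp=0xe6
r0: caller-saved, written=True
r2: callee-saved, written=True
r4: caller-saved, written=True

SURVIVE = r2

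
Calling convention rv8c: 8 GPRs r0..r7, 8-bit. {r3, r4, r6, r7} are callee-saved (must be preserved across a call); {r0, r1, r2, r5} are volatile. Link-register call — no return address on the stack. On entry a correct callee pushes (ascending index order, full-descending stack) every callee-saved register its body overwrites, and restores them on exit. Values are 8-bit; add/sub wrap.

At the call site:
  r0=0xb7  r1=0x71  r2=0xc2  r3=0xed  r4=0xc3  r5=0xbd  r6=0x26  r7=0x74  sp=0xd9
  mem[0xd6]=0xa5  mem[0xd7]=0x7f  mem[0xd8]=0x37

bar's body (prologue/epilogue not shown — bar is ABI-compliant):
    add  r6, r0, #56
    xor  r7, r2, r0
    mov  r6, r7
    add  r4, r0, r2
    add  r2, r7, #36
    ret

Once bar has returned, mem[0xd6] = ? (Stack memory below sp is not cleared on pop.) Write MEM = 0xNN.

prologue: push r4 → mem[0xd8]=0xc3, sp=0xd8
prologue: push r6 → mem[0xd7]=0x26, sp=0xd7
prologue: push r7 → mem[0xd6]=0x74, sp=0xd6
body[0] add  r6, r0, #56 → r6=0xef
body[1] xor  r7, r2, r0 → r7=0x75
body[2] mov  r6, r7 → r6=0x75
body[3] add  r4, r0, r2 → r4=0x79
body[4] add  r2, r7, #36 → r2=0x99
epilogue: pop r7=0x74, sp=0xd7
epilogue: pop r6=0x26, sp=0xd8
epilogue: pop r4=0xc3, sp=0xd9
prologue pushed ['r4', 'r6', 'r7'] at ['0xd8', '0xd7', '0xd6']

MEM = 0x74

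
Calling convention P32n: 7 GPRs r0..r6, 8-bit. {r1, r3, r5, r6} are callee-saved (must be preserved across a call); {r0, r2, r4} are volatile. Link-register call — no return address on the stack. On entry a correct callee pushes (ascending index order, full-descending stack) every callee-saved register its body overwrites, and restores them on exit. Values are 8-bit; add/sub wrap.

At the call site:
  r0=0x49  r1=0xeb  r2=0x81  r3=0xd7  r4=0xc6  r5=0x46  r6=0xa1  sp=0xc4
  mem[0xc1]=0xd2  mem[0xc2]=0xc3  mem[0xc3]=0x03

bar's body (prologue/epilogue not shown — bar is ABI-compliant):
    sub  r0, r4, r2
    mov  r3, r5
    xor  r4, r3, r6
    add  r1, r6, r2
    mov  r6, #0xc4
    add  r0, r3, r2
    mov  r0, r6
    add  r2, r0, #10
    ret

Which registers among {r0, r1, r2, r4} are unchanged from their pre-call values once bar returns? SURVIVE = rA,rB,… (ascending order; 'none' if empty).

prologue: push r1 → mem[0xc3]=0xeb, sp=0xc3
prologue: push r3 → mem[0xc2]=0xd7, sp=0xc2
prologue: push r6 → mem[0xc1]=0xa1, sp=0xc1
body[0] sub  r0, r4, r2 → r0=0x45
body[1] mov  r3, r5 → r3=0x46
body[2] xor  r4, r3, r6 → r4=0xe7
body[3] add  r1, r6, r2 → r1=0x22
body[4] mov  r6, #0xc4 → r6=0xc4
body[5] add  r0, r3, r2 → r0=0xc7
body[6] mov  r0, r6 → r0=0xc4
body[7] add  r2, r0, #10 → r2=0xce
epilogue: pop r6=0xa1, sp=0xc2
epilogue: pop r3=0xd7, sp=0xc3
epilogue: pop r1=0xeb, sp=0xc4
r0: caller-saved, written=True
r1: callee-saved, written=True
r2: caller-saved, written=True
r4: caller-saved, written=True

SURVIVE = r1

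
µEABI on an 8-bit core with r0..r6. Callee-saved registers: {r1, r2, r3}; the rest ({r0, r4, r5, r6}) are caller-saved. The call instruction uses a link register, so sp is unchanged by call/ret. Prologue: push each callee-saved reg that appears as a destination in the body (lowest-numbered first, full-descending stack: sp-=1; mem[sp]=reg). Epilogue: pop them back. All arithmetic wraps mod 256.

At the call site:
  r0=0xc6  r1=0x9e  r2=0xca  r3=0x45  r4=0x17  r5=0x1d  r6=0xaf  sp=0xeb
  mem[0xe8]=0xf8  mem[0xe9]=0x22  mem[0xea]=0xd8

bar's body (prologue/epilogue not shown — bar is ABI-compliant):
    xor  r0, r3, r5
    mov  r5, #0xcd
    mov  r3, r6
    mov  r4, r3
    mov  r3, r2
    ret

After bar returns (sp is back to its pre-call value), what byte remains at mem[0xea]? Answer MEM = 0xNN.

MEM = 0x45

prologue: push r3 -> mem[0xea]=0x45, sp=0xea
body[0] xor  r0, r3, r5 -> r0=0x58
body[1] mov  r5, #0xcd -> r5=0xcd
body[2] mov  r3, r6 -> r3=0xaf
body[3] mov  r4, r3 -> r4=0xaf
body[4] mov  r3, r2 -> r3=0xca
epilogue: pop r3=0x45, sp=0xeb
prologue pushed ['r3'] at ['0xea']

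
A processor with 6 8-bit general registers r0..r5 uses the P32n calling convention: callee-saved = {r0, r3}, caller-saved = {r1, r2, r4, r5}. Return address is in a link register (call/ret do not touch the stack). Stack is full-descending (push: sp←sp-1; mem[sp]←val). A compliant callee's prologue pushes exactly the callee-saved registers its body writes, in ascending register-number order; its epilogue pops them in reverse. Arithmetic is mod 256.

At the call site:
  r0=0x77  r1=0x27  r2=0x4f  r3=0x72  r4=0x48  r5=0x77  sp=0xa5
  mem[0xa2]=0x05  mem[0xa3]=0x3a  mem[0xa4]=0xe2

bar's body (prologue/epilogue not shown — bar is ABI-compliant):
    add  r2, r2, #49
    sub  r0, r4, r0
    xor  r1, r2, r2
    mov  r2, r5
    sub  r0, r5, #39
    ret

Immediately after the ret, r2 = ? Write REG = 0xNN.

prologue: push r0 → mem[0xa4]=0x77, sp=0xa4
body[0] add  r2, r2, #49 → r2=0x80
body[1] sub  r0, r4, r0 → r0=0xd1
body[2] xor  r1, r2, r2 → r1=0x00
body[3] mov  r2, r5 → r2=0x77
body[4] sub  r0, r5, #39 → r0=0x50
epilogue: pop r0=0x77, sp=0xa5
r2 is caller-saved → body value

REG = 0x77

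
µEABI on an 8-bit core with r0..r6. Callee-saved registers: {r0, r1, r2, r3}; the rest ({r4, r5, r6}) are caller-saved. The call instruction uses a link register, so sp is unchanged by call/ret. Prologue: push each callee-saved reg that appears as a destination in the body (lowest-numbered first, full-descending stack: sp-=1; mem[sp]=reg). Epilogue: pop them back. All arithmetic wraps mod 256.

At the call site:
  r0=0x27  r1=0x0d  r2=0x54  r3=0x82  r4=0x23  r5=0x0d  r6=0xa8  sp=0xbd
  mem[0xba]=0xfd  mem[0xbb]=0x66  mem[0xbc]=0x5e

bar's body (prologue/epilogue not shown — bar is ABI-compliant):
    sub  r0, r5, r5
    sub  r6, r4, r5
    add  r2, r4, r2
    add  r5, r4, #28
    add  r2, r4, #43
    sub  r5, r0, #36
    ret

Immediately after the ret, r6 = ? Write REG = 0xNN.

prologue: push r0 -> mem[0xbc]=0x27, sp=0xbc
prologue: push r2 -> mem[0xbb]=0x54, sp=0xbb
body[0] sub  r0, r5, r5 -> r0=0x00
body[1] sub  r6, r4, r5 -> r6=0x16
body[2] add  r2, r4, r2 -> r2=0x77
body[3] add  r5, r4, #28 -> r5=0x3f
body[4] add  r2, r4, #43 -> r2=0x4e
body[5] sub  r5, r0, #36 -> r5=0xdc
epilogue: pop r2=0x54, sp=0xbc
epilogue: pop r0=0x27, sp=0xbd
r6 is caller-saved -> body value

REG = 0x16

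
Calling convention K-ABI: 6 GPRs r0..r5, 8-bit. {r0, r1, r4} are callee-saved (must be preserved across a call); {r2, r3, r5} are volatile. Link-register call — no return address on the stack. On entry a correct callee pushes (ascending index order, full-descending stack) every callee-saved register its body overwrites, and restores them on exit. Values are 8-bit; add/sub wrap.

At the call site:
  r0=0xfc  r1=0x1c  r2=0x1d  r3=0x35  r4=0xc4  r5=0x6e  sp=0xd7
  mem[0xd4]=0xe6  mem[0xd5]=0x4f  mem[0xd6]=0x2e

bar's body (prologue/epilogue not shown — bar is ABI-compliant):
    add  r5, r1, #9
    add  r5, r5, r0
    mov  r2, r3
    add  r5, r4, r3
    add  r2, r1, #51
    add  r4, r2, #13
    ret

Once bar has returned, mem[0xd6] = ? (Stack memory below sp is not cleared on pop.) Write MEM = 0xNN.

MEM = 0xc4

prologue: push r4 -> mem[0xd6]=0xc4, sp=0xd6
body[0] add  r5, r1, #9 -> r5=0x25
body[1] add  r5, r5, r0 -> r5=0x21
body[2] mov  r2, r3 -> r2=0x35
body[3] add  r5, r4, r3 -> r5=0xf9
body[4] add  r2, r1, #51 -> r2=0x4f
body[5] add  r4, r2, #13 -> r4=0x5c
epilogue: pop r4=0xc4, sp=0xd7
prologue pushed ['r4'] at ['0xd6']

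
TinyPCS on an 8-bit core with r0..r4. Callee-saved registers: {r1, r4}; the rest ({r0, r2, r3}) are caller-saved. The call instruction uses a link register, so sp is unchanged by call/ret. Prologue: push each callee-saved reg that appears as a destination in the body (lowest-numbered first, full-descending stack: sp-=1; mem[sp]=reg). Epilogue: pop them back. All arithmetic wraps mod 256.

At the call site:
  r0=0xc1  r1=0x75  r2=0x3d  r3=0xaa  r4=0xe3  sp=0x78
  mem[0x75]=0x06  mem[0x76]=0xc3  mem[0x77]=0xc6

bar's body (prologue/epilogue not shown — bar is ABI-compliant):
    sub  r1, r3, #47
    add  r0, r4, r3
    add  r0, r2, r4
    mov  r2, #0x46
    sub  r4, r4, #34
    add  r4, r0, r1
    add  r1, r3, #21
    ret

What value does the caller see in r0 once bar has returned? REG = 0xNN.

REG = 0x20

prologue: push r1 -> mem[0x77]=0x75, sp=0x77
prologue: push r4 -> mem[0x76]=0xe3, sp=0x76
body[0] sub  r1, r3, #47 -> r1=0x7b
body[1] add  r0, r4, r3 -> r0=0x8d
body[2] add  r0, r2, r4 -> r0=0x20
body[3] mov  r2, #0x46 -> r2=0x46
body[4] sub  r4, r4, #34 -> r4=0xc1
body[5] add  r4, r0, r1 -> r4=0x9b
body[6] add  r1, r3, #21 -> r1=0xbf
epilogue: pop r4=0xe3, sp=0x77
epilogue: pop r1=0x75, sp=0x78
r0 is caller-saved -> body value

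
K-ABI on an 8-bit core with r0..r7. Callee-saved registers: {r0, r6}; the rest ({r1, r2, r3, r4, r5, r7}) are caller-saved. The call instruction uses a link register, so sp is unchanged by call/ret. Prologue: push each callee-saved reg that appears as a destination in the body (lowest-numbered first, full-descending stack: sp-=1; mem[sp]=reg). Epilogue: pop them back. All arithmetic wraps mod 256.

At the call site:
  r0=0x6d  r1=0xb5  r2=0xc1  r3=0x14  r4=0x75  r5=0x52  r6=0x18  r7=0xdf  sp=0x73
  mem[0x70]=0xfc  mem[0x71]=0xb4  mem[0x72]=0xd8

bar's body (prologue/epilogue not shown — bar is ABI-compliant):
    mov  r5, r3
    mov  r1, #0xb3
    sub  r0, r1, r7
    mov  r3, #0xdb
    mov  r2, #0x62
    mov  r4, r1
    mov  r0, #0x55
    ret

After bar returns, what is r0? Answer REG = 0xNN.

REG = 0x6d

prologue: push r0 → mem[0x72]=0x6d, sp=0x72
body[0] mov  r5, r3 → r5=0x14
body[1] mov  r1, #0xb3 → r1=0xb3
body[2] sub  r0, r1, r7 → r0=0xd4
body[3] mov  r3, #0xdb → r3=0xdb
body[4] mov  r2, #0x62 → r2=0x62
body[5] mov  r4, r1 → r4=0xb3
body[6] mov  r0, #0x55 → r0=0x55
epilogue: pop r0=0x6d, sp=0x73
r0 is callee-saved → restored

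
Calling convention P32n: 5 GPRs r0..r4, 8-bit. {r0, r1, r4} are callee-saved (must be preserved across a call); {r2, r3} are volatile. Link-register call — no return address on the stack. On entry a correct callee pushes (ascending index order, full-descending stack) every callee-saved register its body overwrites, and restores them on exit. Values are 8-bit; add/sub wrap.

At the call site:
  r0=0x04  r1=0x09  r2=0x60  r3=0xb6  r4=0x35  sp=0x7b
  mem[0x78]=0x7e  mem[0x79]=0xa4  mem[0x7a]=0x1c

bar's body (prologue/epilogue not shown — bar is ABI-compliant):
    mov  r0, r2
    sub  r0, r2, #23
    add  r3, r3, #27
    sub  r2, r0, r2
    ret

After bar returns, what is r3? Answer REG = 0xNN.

prologue: push r0 -> mem[0x7a]=0x04, sp=0x7a
body[0] mov  r0, r2 -> r0=0x60
body[1] sub  r0, r2, #23 -> r0=0x49
body[2] add  r3, r3, #27 -> r3=0xd1
body[3] sub  r2, r0, r2 -> r2=0xe9
epilogue: pop r0=0x04, sp=0x7b
r3 is caller-saved -> body value

REG = 0xd1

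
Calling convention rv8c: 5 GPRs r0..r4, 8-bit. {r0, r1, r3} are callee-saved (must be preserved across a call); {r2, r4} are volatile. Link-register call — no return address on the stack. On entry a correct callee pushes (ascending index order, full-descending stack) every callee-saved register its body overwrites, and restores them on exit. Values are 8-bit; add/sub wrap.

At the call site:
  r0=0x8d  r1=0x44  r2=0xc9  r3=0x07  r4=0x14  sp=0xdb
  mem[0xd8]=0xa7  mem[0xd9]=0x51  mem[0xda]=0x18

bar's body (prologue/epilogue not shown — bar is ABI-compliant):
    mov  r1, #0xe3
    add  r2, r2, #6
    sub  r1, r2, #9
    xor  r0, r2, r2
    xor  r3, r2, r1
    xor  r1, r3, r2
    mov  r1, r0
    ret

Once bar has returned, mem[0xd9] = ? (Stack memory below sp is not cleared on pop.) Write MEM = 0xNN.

MEM = 0x44

prologue: push r0 -> mem[0xda]=0x8d, sp=0xda
prologue: push r1 -> mem[0xd9]=0x44, sp=0xd9
prologue: push r3 -> mem[0xd8]=0x07, sp=0xd8
body[0] mov  r1, #0xe3 -> r1=0xe3
body[1] add  r2, r2, #6 -> r2=0xcf
body[2] sub  r1, r2, #9 -> r1=0xc6
body[3] xor  r0, r2, r2 -> r0=0x00
body[4] xor  r3, r2, r1 -> r3=0x09
body[5] xor  r1, r3, r2 -> r1=0xc6
body[6] mov  r1, r0 -> r1=0x00
epilogue: pop r3=0x07, sp=0xd9
epilogue: pop r1=0x44, sp=0xda
epilogue: pop r0=0x8d, sp=0xdb
prologue pushed ['r0', 'r1', 'r3'] at ['0xda', '0xd9', '0xd8']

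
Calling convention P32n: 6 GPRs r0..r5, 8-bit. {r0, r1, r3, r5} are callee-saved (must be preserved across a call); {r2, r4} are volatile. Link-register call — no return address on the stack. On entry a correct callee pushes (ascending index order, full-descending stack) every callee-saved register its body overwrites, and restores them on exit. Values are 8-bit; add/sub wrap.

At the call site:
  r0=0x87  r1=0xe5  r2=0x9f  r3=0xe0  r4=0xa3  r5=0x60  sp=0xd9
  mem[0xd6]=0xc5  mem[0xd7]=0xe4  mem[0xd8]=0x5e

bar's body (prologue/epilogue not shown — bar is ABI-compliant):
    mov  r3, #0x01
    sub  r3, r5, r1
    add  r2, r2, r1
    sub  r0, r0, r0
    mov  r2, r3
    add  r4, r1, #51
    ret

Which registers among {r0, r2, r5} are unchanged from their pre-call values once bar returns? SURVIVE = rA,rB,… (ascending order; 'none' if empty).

prologue: push r0 -> mem[0xd8]=0x87, sp=0xd8
prologue: push r3 -> mem[0xd7]=0xe0, sp=0xd7
body[0] mov  r3, #0x01 -> r3=0x01
body[1] sub  r3, r5, r1 -> r3=0x7b
body[2] add  r2, r2, r1 -> r2=0x84
body[3] sub  r0, r0, r0 -> r0=0x00
body[4] mov  r2, r3 -> r2=0x7b
body[5] add  r4, r1, #51 -> r4=0x18
epilogue: pop r3=0xe0, sp=0xd8
epilogue: pop r0=0x87, sp=0xd9
r0: callee-saved, written=True
r2: caller-saved, written=True
r5: callee-saved, written=False

SURVIVE = r0,r5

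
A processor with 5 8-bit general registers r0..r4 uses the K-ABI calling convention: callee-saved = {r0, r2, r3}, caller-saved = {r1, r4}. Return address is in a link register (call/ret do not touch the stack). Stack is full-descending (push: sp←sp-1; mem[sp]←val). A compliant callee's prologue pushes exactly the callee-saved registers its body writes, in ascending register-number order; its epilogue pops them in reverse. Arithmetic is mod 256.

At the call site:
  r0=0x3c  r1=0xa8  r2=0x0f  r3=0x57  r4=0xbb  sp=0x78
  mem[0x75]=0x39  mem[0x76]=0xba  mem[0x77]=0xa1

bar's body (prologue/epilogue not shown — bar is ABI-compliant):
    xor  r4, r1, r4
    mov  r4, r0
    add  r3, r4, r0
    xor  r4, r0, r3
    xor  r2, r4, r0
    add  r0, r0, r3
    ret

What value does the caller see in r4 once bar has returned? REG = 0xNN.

prologue: push r0 → mem[0x77]=0x3c, sp=0x77
prologue: push r2 → mem[0x76]=0x0f, sp=0x76
prologue: push r3 → mem[0x75]=0x57, sp=0x75
body[0] xor  r4, r1, r4 → r4=0x13
body[1] mov  r4, r0 → r4=0x3c
body[2] add  r3, r4, r0 → r3=0x78
body[3] xor  r4, r0, r3 → r4=0x44
body[4] xor  r2, r4, r0 → r2=0x78
body[5] add  r0, r0, r3 → r0=0xb4
epilogue: pop r3=0x57, sp=0x76
epilogue: pop r2=0x0f, sp=0x77
epilogue: pop r0=0x3c, sp=0x78
r4 is caller-saved → body value

REG = 0x44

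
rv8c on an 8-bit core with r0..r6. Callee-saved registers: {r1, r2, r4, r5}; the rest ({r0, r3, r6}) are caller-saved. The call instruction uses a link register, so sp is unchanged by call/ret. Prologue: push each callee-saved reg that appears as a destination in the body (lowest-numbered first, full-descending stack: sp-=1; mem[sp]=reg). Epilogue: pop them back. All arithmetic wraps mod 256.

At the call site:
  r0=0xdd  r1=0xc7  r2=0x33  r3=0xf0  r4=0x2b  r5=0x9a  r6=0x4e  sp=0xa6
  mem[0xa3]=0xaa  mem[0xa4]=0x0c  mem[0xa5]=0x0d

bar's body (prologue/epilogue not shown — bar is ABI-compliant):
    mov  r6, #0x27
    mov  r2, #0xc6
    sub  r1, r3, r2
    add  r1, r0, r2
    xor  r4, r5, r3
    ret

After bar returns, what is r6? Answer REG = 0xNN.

prologue: push r1 → mem[0xa5]=0xc7, sp=0xa5
prologue: push r2 → mem[0xa4]=0x33, sp=0xa4
prologue: push r4 → mem[0xa3]=0x2b, sp=0xa3
body[0] mov  r6, #0x27 → r6=0x27
body[1] mov  r2, #0xc6 → r2=0xc6
body[2] sub  r1, r3, r2 → r1=0x2a
body[3] add  r1, r0, r2 → r1=0xa3
body[4] xor  r4, r5, r3 → r4=0x6a
epilogue: pop r4=0x2b, sp=0xa4
epilogue: pop r2=0x33, sp=0xa5
epilogue: pop r1=0xc7, sp=0xa6
r6 is caller-saved → body value

REG = 0x27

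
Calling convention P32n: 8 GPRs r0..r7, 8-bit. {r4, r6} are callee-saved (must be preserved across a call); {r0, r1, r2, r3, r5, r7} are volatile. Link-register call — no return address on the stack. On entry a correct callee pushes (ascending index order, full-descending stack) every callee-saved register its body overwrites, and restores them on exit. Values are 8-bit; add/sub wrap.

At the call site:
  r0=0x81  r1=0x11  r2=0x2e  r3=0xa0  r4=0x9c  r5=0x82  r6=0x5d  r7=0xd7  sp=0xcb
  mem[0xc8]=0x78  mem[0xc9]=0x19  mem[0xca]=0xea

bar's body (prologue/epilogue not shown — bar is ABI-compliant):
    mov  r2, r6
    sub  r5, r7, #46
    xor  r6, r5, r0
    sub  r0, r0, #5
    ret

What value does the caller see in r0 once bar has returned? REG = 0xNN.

REG = 0x7c

prologue: push r6 → mem[0xca]=0x5d, sp=0xca
body[0] mov  r2, r6 → r2=0x5d
body[1] sub  r5, r7, #46 → r5=0xa9
body[2] xor  r6, r5, r0 → r6=0x28
body[3] sub  r0, r0, #5 → r0=0x7c
epilogue: pop r6=0x5d, sp=0xcb
r0 is caller-saved → body value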